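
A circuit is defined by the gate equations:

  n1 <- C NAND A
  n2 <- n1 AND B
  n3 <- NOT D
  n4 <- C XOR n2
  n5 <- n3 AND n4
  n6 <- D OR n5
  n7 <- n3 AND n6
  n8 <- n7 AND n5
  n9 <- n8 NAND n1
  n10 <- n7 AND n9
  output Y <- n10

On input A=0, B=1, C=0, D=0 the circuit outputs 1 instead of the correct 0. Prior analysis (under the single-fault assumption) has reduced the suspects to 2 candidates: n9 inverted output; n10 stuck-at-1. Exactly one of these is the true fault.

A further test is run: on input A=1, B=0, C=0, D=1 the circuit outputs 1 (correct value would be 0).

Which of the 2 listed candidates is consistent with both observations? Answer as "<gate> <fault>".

n10 stuck-at-1

Evaluate each candidate on input A=1, B=0, C=0, D=1:
  n9 inverted output: n1=1, n2=0, n3=0, n4=0, n5=0, n6=1, n7=0, n8=0, n9=0 [inverted output], n10=0 → 0 — eliminated
  n10 stuck-at-1: n1=1, n2=0, n3=0, n4=0, n5=0, n6=1, n7=0, n8=0, n9=1, n10=1 [stuck-at-1] → 1 — matches
Only n10 stuck-at-1 reproduces the observed 1.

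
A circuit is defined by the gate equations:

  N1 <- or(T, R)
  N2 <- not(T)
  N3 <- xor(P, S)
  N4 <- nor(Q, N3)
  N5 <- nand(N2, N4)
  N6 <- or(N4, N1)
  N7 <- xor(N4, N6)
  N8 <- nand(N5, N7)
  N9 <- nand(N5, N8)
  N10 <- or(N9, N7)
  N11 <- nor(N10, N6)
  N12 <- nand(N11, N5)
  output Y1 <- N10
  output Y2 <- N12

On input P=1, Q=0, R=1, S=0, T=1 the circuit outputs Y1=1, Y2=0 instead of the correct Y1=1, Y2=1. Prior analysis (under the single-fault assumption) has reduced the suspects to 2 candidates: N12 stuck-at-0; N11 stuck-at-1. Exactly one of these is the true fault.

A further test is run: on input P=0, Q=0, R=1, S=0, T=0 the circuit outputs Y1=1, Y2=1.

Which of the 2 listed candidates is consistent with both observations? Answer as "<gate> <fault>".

Evaluate each candidate on input P=0, Q=0, R=1, S=0, T=0:
  N12 stuck-at-0: N1=1, N2=1, N3=0, N4=1, N5=0, N6=1, N7=0, N8=1, N9=1, N10=1, N11=0, N12=0 [stuck-at-0] → Y1=1, Y2=0 — eliminated
  N11 stuck-at-1: N1=1, N2=1, N3=0, N4=1, N5=0, N6=1, N7=0, N8=1, N9=1, N10=1, N11=1 [stuck-at-1], N12=1 → Y1=1, Y2=1 — matches
Only N11 stuck-at-1 reproduces the observed Y1=1, Y2=1.

N11 stuck-at-1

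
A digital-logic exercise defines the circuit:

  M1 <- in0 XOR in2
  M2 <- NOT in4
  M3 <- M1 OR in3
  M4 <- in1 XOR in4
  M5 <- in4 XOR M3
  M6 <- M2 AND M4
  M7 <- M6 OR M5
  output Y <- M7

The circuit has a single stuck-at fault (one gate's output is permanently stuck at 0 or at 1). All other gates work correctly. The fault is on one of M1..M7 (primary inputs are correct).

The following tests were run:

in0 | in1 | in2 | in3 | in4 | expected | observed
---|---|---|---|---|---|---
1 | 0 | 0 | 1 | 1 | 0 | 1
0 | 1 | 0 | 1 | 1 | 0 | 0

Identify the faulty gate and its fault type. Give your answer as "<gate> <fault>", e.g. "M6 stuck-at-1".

M2 stuck-at-1

Fault-free values for test 1 (in0=1, in1=0, in2=0, in3=1, in4=1): M1=1, M2=0, M3=1, M4=1, M5=0, M6=0, M7=0, giving Y=0. Observed 1.
Test 1: faults giving observed 1 are {M2 stuck-at-1, M3 stuck-at-0, M5 stuck-at-1, M6 stuck-at-1, M7 stuck-at-1}.
Test 2 (in0=0, in1=1, in2=0, in3=1, in4=1): fault-free M1=0, M2=0, M3=1, M4=0, M5=0, M6=0, M7=0 → 0; observed 0. Eliminates M3 stuck-at-0, M5 stuck-at-1, M6 stuck-at-1, M7 stuck-at-1.
Only M2 stuck-at-1 is consistent with every test.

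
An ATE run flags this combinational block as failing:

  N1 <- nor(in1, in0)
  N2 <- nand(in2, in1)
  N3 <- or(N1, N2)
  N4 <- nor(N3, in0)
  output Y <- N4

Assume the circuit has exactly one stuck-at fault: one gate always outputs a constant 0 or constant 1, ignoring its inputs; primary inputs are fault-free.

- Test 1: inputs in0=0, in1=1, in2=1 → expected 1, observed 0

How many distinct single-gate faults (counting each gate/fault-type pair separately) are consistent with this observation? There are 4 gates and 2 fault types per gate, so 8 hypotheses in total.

Fault-free: N1=0, N2=0, N3=0, N4=1 → 1. Observed 0.
  N1 stuck-at-0: output 1 ✗
  N1 stuck-at-1: output 0 ✓
  N2 stuck-at-0: output 1 ✗
  N2 stuck-at-1: output 0 ✓
  N3 stuck-at-0: output 1 ✗
  N3 stuck-at-1: output 0 ✓
  N4 stuck-at-0: output 0 ✓
  N4 stuck-at-1: output 1 ✗
Consistent faults: {N1 stuck-at-1, N2 stuck-at-1, N3 stuck-at-1, N4 stuck-at-0} — 4 in all.

4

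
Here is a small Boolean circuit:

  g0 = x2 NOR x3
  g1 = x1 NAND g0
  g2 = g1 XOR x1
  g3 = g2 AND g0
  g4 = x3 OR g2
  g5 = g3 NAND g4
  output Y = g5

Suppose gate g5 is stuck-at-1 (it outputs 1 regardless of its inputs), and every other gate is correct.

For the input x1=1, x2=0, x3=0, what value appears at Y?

Propagate with g5 forced: g0=1, g1=0, g2=1, g3=1, g4=1, g5=1 [stuck-at-1].
So Y = 1. (Without the fault it would be 0.)

1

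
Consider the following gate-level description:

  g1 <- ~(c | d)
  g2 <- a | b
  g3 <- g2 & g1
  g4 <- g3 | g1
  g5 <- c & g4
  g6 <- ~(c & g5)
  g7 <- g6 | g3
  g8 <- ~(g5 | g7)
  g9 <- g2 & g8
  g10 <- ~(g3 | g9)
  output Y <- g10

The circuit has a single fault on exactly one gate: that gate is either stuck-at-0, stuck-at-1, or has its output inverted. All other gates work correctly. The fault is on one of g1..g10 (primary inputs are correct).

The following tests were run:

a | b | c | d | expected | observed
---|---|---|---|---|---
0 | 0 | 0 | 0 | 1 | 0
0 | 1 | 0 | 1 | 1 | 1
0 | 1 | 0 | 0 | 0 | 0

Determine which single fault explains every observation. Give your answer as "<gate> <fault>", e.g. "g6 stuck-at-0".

g2 stuck-at-1

Fault-free values for test 1 (a=0, b=0, c=0, d=0): g1=1, g2=0, g3=0, g4=1, g5=0, g6=1, g7=1, g8=0, g9=0, g10=1, giving Y=1. Observed 0.
Test 1: faults giving observed 0 are {g2 stuck-at-1, g2 inverted output, g3 stuck-at-1, g3 inverted output, g9 stuck-at-1, g9 inverted output, g10 stuck-at-0, g10 inverted output}.
Test 2 (a=0, b=1, c=0, d=1): fault-free g1=0, g2=1, g3=0, g4=0, g5=0, g6=1, g7=1, g8=0, g9=0, g10=1 → 1; observed 1. Eliminates g3 stuck-at-1, g3 inverted output, g9 stuck-at-1, g9 inverted output, g10 stuck-at-0, g10 inverted output.
Test 3 (a=0, b=1, c=0, d=0): fault-free g1=1, g2=1, g3=1, g4=1, g5=0, g6=1, g7=1, g8=0, g9=0, g10=0 → 0; observed 0. Eliminates g2 inverted output.
Only g2 stuck-at-1 is consistent with every test.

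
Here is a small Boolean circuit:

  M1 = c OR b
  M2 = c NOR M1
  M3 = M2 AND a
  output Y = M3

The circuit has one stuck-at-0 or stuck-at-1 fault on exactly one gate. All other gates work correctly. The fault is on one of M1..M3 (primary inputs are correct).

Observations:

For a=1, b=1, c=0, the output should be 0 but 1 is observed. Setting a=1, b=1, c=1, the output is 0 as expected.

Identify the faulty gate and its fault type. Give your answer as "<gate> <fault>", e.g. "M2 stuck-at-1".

M1 stuck-at-0

Fault-free values for test 1 (a=1, b=1, c=0): M1=1, M2=0, M3=0, giving Y=0. Observed 1.
Test 1: faults giving observed 1 are {M1 stuck-at-0, M2 stuck-at-1, M3 stuck-at-1}.
Test 2 (a=1, b=1, c=1): fault-free M1=1, M2=0, M3=0 → 0; observed 0. Eliminates M2 stuck-at-1, M3 stuck-at-1.
Only M1 stuck-at-0 is consistent with every test.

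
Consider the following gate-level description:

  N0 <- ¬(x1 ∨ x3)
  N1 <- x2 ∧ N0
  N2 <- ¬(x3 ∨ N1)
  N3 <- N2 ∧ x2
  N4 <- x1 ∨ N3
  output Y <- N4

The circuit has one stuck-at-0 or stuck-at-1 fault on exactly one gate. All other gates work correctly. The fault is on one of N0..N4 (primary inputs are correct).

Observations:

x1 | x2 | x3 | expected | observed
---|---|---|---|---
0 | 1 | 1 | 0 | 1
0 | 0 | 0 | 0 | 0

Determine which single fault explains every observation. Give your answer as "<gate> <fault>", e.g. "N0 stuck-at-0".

Fault-free values for test 1 (x1=0, x2=1, x3=1): N0=0, N1=0, N2=0, N3=0, N4=0, giving Y=0. Observed 1.
Test 1: faults giving observed 1 are {N2 stuck-at-1, N3 stuck-at-1, N4 stuck-at-1}.
Test 2 (x1=0, x2=0, x3=0): fault-free N0=1, N1=0, N2=1, N3=0, N4=0 → 0; observed 0. Eliminates N3 stuck-at-1, N4 stuck-at-1.
Only N2 stuck-at-1 is consistent with every test.

N2 stuck-at-1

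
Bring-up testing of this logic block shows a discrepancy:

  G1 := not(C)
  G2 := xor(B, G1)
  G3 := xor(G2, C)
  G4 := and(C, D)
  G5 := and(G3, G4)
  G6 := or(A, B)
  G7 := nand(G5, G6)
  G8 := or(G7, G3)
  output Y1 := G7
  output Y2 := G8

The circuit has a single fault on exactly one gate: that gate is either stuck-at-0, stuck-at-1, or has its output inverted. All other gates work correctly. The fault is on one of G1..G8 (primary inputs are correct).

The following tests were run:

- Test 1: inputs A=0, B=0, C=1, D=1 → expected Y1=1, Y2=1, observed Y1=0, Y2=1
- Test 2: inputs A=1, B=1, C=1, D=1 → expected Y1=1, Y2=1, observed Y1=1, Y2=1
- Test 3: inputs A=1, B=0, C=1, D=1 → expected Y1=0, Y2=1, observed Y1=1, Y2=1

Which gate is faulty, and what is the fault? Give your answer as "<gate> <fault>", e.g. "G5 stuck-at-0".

Fault-free values for test 1 (A=0, B=0, C=1, D=1): G1=0, G2=0, G3=1, G4=1, G5=1, G6=0, G7=1, G8=1, giving Y1=1, Y2=1. Observed Y1=0, Y2=1.
Test 1: faults giving observed Y1=0, Y2=1 are {G6 stuck-at-1, G6 inverted output, G7 stuck-at-0, G7 inverted output}.
Test 2 (A=1, B=1, C=1, D=1): fault-free G1=0, G2=1, G3=0, G4=1, G5=0, G6=1, G7=1, G8=1 → Y1=1, Y2=1; observed Y1=1, Y2=1. Eliminates G7 stuck-at-0, G7 inverted output.
Test 3 (A=1, B=0, C=1, D=1): fault-free G1=0, G2=0, G3=1, G4=1, G5=1, G6=1, G7=0, G8=1 → Y1=0, Y2=1; observed Y1=1, Y2=1. Eliminates G6 stuck-at-1.
Only G6 inverted output is consistent with every test.

G6 inverted output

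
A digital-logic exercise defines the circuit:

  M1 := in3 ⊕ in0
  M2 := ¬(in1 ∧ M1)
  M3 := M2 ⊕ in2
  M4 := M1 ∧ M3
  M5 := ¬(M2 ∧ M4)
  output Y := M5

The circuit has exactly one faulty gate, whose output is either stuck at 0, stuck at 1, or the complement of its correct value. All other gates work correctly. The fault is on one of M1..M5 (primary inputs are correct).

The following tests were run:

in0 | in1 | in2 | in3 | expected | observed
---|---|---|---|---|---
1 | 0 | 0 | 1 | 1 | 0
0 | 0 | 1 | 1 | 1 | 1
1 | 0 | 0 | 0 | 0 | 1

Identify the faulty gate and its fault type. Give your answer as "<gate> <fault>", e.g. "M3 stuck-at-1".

Fault-free values for test 1 (in0=1, in1=0, in2=0, in3=1): M1=0, M2=1, M3=1, M4=0, M5=1, giving Y=1. Observed 0.
Test 1: faults giving observed 0 are {M1 stuck-at-1, M1 inverted output, M4 stuck-at-1, M4 inverted output, M5 stuck-at-0, M5 inverted output}.
Test 2 (in0=0, in1=0, in2=1, in3=1): fault-free M1=1, M2=1, M3=0, M4=0, M5=1 → 1; observed 1. Eliminates M4 stuck-at-1, M4 inverted output, M5 stuck-at-0, M5 inverted output.
Test 3 (in0=1, in1=0, in2=0, in3=0): fault-free M1=1, M2=1, M3=1, M4=1, M5=0 → 0; observed 1. Eliminates M1 stuck-at-1.
Only M1 inverted output is consistent with every test.

M1 inverted output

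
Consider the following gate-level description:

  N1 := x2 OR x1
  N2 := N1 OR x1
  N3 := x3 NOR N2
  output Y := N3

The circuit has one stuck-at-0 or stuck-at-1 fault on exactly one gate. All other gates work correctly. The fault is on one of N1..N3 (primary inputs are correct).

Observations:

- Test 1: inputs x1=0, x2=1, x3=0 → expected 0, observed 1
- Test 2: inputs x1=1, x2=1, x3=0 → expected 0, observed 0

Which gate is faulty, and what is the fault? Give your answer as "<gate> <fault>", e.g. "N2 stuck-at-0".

Fault-free values for test 1 (x1=0, x2=1, x3=0): N1=1, N2=1, N3=0, giving Y=0. Observed 1.
Test 1: faults giving observed 1 are {N1 stuck-at-0, N2 stuck-at-0, N3 stuck-at-1}.
Test 2 (x1=1, x2=1, x3=0): fault-free N1=1, N2=1, N3=0 → 0; observed 0. Eliminates N2 stuck-at-0, N3 stuck-at-1.
Only N1 stuck-at-0 is consistent with every test.

N1 stuck-at-0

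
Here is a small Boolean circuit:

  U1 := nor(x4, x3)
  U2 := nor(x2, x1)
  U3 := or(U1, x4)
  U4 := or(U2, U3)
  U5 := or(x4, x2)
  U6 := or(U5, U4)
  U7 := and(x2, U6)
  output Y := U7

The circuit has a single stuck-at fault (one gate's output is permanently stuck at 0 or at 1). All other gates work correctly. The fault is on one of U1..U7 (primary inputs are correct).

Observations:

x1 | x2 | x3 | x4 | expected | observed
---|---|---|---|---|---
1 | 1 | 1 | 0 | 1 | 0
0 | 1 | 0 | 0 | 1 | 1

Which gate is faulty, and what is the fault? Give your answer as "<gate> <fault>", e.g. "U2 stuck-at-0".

Fault-free values for test 1 (x1=1, x2=1, x3=1, x4=0): U1=0, U2=0, U3=0, U4=0, U5=1, U6=1, U7=1, giving Y=1. Observed 0.
Test 1: faults giving observed 0 are {U5 stuck-at-0, U6 stuck-at-0, U7 stuck-at-0}.
Test 2 (x1=0, x2=1, x3=0, x4=0): fault-free U1=1, U2=0, U3=1, U4=1, U5=1, U6=1, U7=1 → 1; observed 1. Eliminates U6 stuck-at-0, U7 stuck-at-0.
Only U5 stuck-at-0 is consistent with every test.

U5 stuck-at-0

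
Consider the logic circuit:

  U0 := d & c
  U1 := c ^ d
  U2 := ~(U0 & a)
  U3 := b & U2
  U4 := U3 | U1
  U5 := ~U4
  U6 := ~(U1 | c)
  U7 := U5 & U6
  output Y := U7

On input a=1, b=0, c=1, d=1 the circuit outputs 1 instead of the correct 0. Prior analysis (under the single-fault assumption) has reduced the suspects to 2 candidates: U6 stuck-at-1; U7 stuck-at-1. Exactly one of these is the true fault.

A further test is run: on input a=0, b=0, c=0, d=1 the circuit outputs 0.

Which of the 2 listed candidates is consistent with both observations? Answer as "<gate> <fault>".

U6 stuck-at-1

Evaluate each candidate on input a=0, b=0, c=0, d=1:
  U6 stuck-at-1: U0=0, U1=1, U2=1, U3=0, U4=1, U5=0, U6=1 [stuck-at-1], U7=0 → 0 — matches
  U7 stuck-at-1: U0=0, U1=1, U2=1, U3=0, U4=1, U5=0, U6=0, U7=1 [stuck-at-1] → 1 — eliminated
Only U6 stuck-at-1 reproduces the observed 0.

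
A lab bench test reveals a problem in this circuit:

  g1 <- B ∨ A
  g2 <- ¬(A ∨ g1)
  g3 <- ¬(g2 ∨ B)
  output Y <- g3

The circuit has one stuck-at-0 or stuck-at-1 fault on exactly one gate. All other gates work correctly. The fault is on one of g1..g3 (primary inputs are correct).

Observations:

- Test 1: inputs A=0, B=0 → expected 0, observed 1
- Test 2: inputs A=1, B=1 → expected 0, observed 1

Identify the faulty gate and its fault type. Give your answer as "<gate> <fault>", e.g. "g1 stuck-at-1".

Fault-free values for test 1 (A=0, B=0): g1=0, g2=1, g3=0, giving Y=0. Observed 1.
Test 1: faults giving observed 1 are {g1 stuck-at-1, g2 stuck-at-0, g3 stuck-at-1}.
Test 2 (A=1, B=1): fault-free g1=1, g2=0, g3=0 → 0; observed 1. Eliminates g1 stuck-at-1, g2 stuck-at-0.
Only g3 stuck-at-1 is consistent with every test.

g3 stuck-at-1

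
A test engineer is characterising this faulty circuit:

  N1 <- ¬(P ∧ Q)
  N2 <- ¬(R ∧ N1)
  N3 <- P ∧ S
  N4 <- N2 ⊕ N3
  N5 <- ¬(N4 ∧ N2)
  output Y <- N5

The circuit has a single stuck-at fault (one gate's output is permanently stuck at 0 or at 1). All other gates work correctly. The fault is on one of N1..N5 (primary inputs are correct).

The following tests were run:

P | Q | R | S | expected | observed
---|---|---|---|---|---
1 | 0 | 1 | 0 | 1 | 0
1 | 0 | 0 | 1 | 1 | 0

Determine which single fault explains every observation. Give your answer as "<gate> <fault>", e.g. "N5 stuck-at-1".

N5 stuck-at-0

Fault-free values for test 1 (P=1, Q=0, R=1, S=0): N1=1, N2=0, N3=0, N4=0, N5=1, giving Y=1. Observed 0.
Test 1: faults giving observed 0 are {N1 stuck-at-0, N2 stuck-at-1, N5 stuck-at-0}.
Test 2 (P=1, Q=0, R=0, S=1): fault-free N1=1, N2=1, N3=1, N4=0, N5=1 → 1; observed 0. Eliminates N1 stuck-at-0, N2 stuck-at-1.
Only N5 stuck-at-0 is consistent with every test.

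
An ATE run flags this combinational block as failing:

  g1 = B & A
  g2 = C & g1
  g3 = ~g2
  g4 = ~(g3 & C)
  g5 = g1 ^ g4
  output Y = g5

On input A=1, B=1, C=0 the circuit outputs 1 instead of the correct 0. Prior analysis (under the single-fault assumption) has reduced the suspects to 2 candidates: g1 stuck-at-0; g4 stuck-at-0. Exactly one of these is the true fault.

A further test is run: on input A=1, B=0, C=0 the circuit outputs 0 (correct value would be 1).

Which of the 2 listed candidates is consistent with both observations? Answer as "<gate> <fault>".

Evaluate each candidate on input A=1, B=0, C=0:
  g1 stuck-at-0: g1=0 [stuck-at-0], g2=0, g3=1, g4=1, g5=1 → 1 — eliminated
  g4 stuck-at-0: g1=0, g2=0, g3=1, g4=0 [stuck-at-0], g5=0 → 0 — matches
Only g4 stuck-at-0 reproduces the observed 0.

g4 stuck-at-0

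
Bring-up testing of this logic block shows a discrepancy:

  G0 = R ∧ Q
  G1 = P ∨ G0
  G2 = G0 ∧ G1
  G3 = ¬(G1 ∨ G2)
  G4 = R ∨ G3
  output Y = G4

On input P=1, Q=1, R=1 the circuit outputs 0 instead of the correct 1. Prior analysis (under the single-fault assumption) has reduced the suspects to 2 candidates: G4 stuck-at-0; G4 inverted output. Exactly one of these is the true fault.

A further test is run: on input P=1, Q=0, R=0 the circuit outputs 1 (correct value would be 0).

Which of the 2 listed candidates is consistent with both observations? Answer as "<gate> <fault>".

Evaluate each candidate on input P=1, Q=0, R=0:
  G4 stuck-at-0: G0=0, G1=1, G2=0, G3=0, G4=0 [stuck-at-0] → 0 — eliminated
  G4 inverted output: G0=0, G1=1, G2=0, G3=0, G4=1 [inverted output] → 1 — matches
Only G4 inverted output reproduces the observed 1.

G4 inverted output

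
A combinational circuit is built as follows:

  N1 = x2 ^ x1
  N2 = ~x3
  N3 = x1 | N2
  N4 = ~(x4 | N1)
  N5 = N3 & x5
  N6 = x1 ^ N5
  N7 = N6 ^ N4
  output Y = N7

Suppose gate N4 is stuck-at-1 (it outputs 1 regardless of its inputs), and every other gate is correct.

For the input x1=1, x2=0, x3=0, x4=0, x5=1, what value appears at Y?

Propagate with N4 forced: N1=1, N2=1, N3=1, N4=1 [stuck-at-1], N5=1, N6=0, N7=1.
So Y = 1. (Without the fault it would be 0.)

1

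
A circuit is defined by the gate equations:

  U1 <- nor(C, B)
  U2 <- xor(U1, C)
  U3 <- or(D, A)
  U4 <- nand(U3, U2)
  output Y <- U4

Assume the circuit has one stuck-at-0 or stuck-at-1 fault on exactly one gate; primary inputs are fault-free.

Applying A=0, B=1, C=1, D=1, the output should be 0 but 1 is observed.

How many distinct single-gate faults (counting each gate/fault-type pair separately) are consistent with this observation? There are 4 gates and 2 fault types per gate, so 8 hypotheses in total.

4

Fault-free: U1=0, U2=1, U3=1, U4=0 → 0. Observed 1.
  U1 stuck-at-0: output 0 ✗
  U1 stuck-at-1: output 1 ✓
  U2 stuck-at-0: output 1 ✓
  U2 stuck-at-1: output 0 ✗
  U3 stuck-at-0: output 1 ✓
  U3 stuck-at-1: output 0 ✗
  U4 stuck-at-0: output 0 ✗
  U4 stuck-at-1: output 1 ✓
Consistent faults: {U1 stuck-at-1, U2 stuck-at-0, U3 stuck-at-0, U4 stuck-at-1} — 4 in all.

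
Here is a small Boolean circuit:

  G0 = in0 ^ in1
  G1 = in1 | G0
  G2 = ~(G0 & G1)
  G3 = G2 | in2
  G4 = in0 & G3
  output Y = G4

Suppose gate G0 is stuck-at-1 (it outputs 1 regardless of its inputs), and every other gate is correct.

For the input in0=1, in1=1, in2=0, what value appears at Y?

0

Propagate with G0 forced: G0=1 [stuck-at-1], G1=1, G2=0, G3=0, G4=0.
So Y = 0. (Without the fault it would be 1.)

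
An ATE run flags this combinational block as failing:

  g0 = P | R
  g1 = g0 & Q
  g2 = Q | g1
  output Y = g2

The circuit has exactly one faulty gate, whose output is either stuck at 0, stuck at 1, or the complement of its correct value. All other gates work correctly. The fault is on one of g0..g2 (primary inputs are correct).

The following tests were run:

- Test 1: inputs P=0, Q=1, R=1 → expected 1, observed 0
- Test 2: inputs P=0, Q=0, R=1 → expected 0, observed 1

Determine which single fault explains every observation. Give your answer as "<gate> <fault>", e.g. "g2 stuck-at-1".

g2 inverted output

Fault-free values for test 1 (P=0, Q=1, R=1): g0=1, g1=1, g2=1, giving Y=1. Observed 0.
Test 1: faults giving observed 0 are {g2 stuck-at-0, g2 inverted output}.
Test 2 (P=0, Q=0, R=1): fault-free g0=1, g1=0, g2=0 → 0; observed 1. Eliminates g2 stuck-at-0.
Only g2 inverted output is consistent with every test.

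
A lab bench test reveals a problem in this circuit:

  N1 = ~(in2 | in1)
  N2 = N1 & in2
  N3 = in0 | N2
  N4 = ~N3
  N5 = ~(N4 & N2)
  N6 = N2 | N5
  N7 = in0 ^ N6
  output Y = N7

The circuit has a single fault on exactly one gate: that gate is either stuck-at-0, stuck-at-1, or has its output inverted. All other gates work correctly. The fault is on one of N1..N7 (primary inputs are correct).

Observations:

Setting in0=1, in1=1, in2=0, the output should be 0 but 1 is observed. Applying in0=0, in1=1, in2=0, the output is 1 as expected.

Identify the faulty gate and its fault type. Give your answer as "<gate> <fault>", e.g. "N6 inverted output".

Fault-free values for test 1 (in0=1, in1=1, in2=0): N1=0, N2=0, N3=1, N4=0, N5=1, N6=1, N7=0, giving Y=0. Observed 1.
Test 1: faults giving observed 1 are {N5 stuck-at-0, N5 inverted output, N6 stuck-at-0, N6 inverted output, N7 stuck-at-1, N7 inverted output}.
Test 2 (in0=0, in1=1, in2=0): fault-free N1=0, N2=0, N3=0, N4=1, N5=1, N6=1, N7=1 → 1; observed 1. Eliminates N5 stuck-at-0, N5 inverted output, N6 stuck-at-0, N6 inverted output, N7 inverted output.
Only N7 stuck-at-1 is consistent with every test.

N7 stuck-at-1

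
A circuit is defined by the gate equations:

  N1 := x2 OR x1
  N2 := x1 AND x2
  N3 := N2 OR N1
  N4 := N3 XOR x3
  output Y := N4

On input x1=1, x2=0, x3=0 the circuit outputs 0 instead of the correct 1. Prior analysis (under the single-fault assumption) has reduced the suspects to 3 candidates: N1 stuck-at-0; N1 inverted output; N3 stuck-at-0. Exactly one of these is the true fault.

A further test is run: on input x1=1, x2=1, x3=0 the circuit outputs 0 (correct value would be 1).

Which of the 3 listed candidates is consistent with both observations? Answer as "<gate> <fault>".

N3 stuck-at-0

Evaluate each candidate on input x1=1, x2=1, x3=0:
  N1 stuck-at-0: N1=0 [stuck-at-0], N2=1, N3=1, N4=1 → 1 — eliminated
  N1 inverted output: N1=0 [inverted output], N2=1, N3=1, N4=1 → 1 — eliminated
  N3 stuck-at-0: N1=1, N2=1, N3=0 [stuck-at-0], N4=0 → 0 — matches
Only N3 stuck-at-0 reproduces the observed 0.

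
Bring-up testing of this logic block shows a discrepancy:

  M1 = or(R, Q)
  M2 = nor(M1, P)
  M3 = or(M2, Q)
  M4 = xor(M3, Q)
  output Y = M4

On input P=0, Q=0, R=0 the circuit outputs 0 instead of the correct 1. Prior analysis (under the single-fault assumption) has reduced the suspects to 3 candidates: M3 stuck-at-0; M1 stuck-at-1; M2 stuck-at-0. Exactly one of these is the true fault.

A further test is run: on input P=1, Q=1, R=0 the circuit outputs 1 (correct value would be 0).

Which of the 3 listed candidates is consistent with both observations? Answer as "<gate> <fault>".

Evaluate each candidate on input P=1, Q=1, R=0:
  M3 stuck-at-0: M1=1, M2=0, M3=0 [stuck-at-0], M4=1 → 1 — matches
  M1 stuck-at-1: M1=1 [stuck-at-1], M2=0, M3=1, M4=0 → 0 — eliminated
  M2 stuck-at-0: M1=1, M2=0 [stuck-at-0], M3=1, M4=0 → 0 — eliminated
Only M3 stuck-at-0 reproduces the observed 1.

M3 stuck-at-0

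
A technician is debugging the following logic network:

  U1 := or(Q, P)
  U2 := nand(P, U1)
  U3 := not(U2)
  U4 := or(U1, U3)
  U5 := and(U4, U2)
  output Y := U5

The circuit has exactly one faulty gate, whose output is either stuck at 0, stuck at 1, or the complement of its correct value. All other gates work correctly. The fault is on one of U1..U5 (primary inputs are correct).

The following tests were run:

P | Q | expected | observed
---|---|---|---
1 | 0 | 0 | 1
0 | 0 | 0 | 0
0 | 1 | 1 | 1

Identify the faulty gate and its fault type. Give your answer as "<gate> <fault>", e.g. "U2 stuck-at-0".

Fault-free values for test 1 (P=1, Q=0): U1=1, U2=0, U3=1, U4=1, U5=0, giving Y=0. Observed 1.
Test 1: faults giving observed 1 are {U2 stuck-at-1, U2 inverted output, U5 stuck-at-1, U5 inverted output}.
Test 2 (P=0, Q=0): fault-free U1=0, U2=1, U3=0, U4=0, U5=0 → 0; observed 0. Eliminates U5 stuck-at-1, U5 inverted output.
Test 3 (P=0, Q=1): fault-free U1=1, U2=1, U3=0, U4=1, U5=1 → 1; observed 1. Eliminates U2 inverted output.
Only U2 stuck-at-1 is consistent with every test.

U2 stuck-at-1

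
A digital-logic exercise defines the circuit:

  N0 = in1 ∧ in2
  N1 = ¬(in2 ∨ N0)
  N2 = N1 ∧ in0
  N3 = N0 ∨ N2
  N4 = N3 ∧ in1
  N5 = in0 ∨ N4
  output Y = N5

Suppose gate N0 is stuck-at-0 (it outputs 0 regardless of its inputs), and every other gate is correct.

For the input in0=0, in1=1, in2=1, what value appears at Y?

0

Propagate with N0 forced: N0=0 [stuck-at-0], N1=0, N2=0, N3=0, N4=0, N5=0.
So Y = 0. (Without the fault it would be 1.)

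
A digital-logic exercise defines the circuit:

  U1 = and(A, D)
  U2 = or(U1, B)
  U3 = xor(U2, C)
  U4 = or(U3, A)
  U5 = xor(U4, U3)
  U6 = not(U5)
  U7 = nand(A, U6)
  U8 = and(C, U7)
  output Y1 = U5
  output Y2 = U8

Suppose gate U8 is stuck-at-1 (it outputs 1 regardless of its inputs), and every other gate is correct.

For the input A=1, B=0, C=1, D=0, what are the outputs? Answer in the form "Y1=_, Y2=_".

Y1=0, Y2=1

Propagate with U8 forced: U1=0, U2=0, U3=1, U4=1, U5=0, U6=1, U7=0, U8=1 [stuck-at-1].
So the outputs are Y1=0, Y2=1. (Without the fault they would be Y1=0, Y2=0.)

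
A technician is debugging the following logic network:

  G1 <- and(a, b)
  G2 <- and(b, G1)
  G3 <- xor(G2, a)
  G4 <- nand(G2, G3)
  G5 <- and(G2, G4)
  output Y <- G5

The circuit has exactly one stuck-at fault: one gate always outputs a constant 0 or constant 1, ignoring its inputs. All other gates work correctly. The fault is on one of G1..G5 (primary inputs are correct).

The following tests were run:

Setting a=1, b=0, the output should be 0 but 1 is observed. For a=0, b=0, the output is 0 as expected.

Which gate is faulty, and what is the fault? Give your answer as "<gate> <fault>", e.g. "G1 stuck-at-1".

G2 stuck-at-1

Fault-free values for test 1 (a=1, b=0): G1=0, G2=0, G3=1, G4=1, G5=0, giving Y=0. Observed 1.
Test 1: faults giving observed 1 are {G2 stuck-at-1, G5 stuck-at-1}.
Test 2 (a=0, b=0): fault-free G1=0, G2=0, G3=0, G4=1, G5=0 → 0; observed 0. Eliminates G5 stuck-at-1.
Only G2 stuck-at-1 is consistent with every test.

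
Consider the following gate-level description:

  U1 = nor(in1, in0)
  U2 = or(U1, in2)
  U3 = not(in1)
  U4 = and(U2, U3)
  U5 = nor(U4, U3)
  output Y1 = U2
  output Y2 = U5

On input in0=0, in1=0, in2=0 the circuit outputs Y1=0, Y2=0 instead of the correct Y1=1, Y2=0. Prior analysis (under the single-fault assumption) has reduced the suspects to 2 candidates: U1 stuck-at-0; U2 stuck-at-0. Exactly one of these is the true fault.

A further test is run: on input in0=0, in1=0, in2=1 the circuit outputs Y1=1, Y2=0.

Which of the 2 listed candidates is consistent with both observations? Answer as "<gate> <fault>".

Evaluate each candidate on input in0=0, in1=0, in2=1:
  U1 stuck-at-0: U1=0 [stuck-at-0], U2=1, U3=1, U4=1, U5=0 → Y1=1, Y2=0 — matches
  U2 stuck-at-0: U1=1, U2=0 [stuck-at-0], U3=1, U4=0, U5=0 → Y1=0, Y2=0 — eliminated
Only U1 stuck-at-0 reproduces the observed Y1=1, Y2=0.

U1 stuck-at-0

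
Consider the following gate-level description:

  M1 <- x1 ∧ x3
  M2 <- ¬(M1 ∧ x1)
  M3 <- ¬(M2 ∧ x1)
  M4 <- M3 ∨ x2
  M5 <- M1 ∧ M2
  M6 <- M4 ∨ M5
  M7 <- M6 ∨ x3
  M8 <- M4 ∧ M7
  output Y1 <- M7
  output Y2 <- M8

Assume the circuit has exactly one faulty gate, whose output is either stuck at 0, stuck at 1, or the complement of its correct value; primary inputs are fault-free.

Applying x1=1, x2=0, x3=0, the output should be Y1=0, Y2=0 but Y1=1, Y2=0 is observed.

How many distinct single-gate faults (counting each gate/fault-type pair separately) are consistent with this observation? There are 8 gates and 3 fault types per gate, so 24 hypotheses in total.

6

Fault-free: M1=0, M2=1, M3=0, M4=0, M5=0, M6=0, M7=0, M8=0 → Y1=0, Y2=0. Observed Y1=1, Y2=0.
  M1: none of the 3 fault types match ✗
  M2: none of the 3 fault types match ✗
  M3: none of the 3 fault types match ✗
  M4: none of the 3 fault types match ✗
  M5: stuck-at-1, inverted output ✓; others ✗
  M6: stuck-at-1, inverted output ✓; others ✗
  M7: stuck-at-1, inverted output ✓; others ✗
  M8: none of the 3 fault types match ✗
Consistent faults: {M5 stuck-at-1, M5 inverted output, M6 stuck-at-1, M6 inverted output, M7 stuck-at-1, M7 inverted output} — 6 in all.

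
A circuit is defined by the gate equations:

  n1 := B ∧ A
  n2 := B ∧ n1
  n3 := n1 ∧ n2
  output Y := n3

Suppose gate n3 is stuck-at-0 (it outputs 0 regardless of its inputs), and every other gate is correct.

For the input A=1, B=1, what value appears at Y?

0

Propagate with n3 forced: n1=1, n2=1, n3=0 [stuck-at-0].
So Y = 0. (Without the fault it would be 1.)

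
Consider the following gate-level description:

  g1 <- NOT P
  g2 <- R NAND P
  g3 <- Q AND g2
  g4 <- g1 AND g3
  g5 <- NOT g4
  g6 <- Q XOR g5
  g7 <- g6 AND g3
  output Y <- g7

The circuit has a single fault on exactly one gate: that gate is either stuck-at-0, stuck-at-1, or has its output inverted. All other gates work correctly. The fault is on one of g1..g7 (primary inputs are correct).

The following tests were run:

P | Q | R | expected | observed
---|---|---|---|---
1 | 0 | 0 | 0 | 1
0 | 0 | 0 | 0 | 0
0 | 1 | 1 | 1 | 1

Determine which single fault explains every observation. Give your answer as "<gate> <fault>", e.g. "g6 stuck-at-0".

g3 stuck-at-1

Fault-free values for test 1 (P=1, Q=0, R=0): g1=0, g2=1, g3=0, g4=0, g5=1, g6=1, g7=0, giving Y=0. Observed 1.
Test 1: faults giving observed 1 are {g3 stuck-at-1, g3 inverted output, g7 stuck-at-1, g7 inverted output}.
Test 2 (P=0, Q=0, R=0): fault-free g1=1, g2=1, g3=0, g4=0, g5=1, g6=1, g7=0 → 0; observed 0. Eliminates g7 stuck-at-1, g7 inverted output.
Test 3 (P=0, Q=1, R=1): fault-free g1=1, g2=1, g3=1, g4=1, g5=0, g6=1, g7=1 → 1; observed 1. Eliminates g3 inverted output.
Only g3 stuck-at-1 is consistent with every test.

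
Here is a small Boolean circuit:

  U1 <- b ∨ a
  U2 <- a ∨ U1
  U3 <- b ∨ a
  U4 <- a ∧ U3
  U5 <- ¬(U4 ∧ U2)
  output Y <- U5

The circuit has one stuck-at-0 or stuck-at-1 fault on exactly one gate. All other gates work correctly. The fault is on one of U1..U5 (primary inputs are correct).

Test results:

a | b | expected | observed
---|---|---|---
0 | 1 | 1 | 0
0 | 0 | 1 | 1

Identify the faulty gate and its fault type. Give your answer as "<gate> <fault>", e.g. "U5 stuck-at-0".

Fault-free values for test 1 (a=0, b=1): U1=1, U2=1, U3=1, U4=0, U5=1, giving Y=1. Observed 0.
Test 1: faults giving observed 0 are {U4 stuck-at-1, U5 stuck-at-0}.
Test 2 (a=0, b=0): fault-free U1=0, U2=0, U3=0, U4=0, U5=1 → 1; observed 1. Eliminates U5 stuck-at-0.
Only U4 stuck-at-1 is consistent with every test.

U4 stuck-at-1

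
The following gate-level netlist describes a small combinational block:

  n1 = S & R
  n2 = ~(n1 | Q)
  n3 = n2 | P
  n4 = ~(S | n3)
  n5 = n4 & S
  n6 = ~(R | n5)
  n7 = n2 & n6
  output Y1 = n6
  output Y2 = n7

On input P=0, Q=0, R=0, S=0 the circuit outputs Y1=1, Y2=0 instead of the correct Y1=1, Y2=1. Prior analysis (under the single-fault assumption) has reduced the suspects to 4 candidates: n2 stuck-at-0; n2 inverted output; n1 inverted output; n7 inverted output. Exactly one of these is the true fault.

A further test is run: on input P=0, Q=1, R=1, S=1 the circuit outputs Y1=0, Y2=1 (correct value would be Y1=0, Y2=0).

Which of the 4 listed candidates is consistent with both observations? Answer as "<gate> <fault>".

Evaluate each candidate on input P=0, Q=1, R=1, S=1:
  n2 stuck-at-0: n1=1, n2=0 [stuck-at-0], n3=0, n4=0, n5=0, n6=0, n7=0 → Y1=0, Y2=0 — eliminated
  n2 inverted output: n1=1, n2=1 [inverted output], n3=1, n4=0, n5=0, n6=0, n7=0 → Y1=0, Y2=0 — eliminated
  n1 inverted output: n1=0 [inverted output], n2=0, n3=0, n4=0, n5=0, n6=0, n7=0 → Y1=0, Y2=0 — eliminated
  n7 inverted output: n1=1, n2=0, n3=0, n4=0, n5=0, n6=0, n7=1 [inverted output] → Y1=0, Y2=1 — matches
Only n7 inverted output reproduces the observed Y1=0, Y2=1.

n7 inverted output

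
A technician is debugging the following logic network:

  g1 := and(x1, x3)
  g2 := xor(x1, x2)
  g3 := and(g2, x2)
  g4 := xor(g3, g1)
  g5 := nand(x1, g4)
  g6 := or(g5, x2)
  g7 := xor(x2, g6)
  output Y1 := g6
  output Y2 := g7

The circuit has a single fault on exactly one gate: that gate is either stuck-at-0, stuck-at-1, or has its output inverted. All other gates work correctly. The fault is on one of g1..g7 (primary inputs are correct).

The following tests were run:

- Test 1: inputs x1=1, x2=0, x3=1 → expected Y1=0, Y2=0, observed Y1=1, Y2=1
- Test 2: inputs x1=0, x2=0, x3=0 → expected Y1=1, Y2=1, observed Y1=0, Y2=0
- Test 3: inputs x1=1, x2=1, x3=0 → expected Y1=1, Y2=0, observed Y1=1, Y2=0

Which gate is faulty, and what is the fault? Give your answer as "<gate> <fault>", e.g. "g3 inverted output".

Fault-free values for test 1 (x1=1, x2=0, x3=1): g1=1, g2=1, g3=0, g4=1, g5=0, g6=0, g7=0, giving Y1=0, Y2=0. Observed Y1=1, Y2=1.
Test 1: faults giving observed Y1=1, Y2=1 are {g1 stuck-at-0, g1 inverted output, g3 stuck-at-1, g3 inverted output, g4 stuck-at-0, g4 inverted output, g5 stuck-at-1, g5 inverted output, g6 stuck-at-1, g6 inverted output}.
Test 2 (x1=0, x2=0, x3=0): fault-free g1=0, g2=0, g3=0, g4=0, g5=1, g6=1, g7=1 → Y1=1, Y2=1; observed Y1=0, Y2=0. Eliminates g1 stuck-at-0, g1 inverted output, g3 stuck-at-1, g3 inverted output, g4 stuck-at-0, g4 inverted output, g5 stuck-at-1, g6 stuck-at-1.
Test 3 (x1=1, x2=1, x3=0): fault-free g1=0, g2=0, g3=0, g4=0, g5=1, g6=1, g7=0 → Y1=1, Y2=0; observed Y1=1, Y2=0. Eliminates g6 inverted output.
Only g5 inverted output is consistent with every test.

g5 inverted output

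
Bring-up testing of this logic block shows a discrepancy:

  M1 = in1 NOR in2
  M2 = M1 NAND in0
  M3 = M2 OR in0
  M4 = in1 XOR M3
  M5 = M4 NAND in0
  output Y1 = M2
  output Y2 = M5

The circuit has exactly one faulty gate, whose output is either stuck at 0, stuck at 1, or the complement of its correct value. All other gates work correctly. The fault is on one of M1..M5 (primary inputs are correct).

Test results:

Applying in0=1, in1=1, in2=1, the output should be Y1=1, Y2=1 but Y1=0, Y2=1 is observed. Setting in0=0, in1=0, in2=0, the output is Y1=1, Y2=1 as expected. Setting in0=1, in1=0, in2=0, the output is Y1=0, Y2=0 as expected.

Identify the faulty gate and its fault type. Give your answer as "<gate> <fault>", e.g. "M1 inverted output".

Fault-free values for test 1 (in0=1, in1=1, in2=1): M1=0, M2=1, M3=1, M4=0, M5=1, giving Y1=1, Y2=1. Observed Y1=0, Y2=1.
Test 1: faults giving observed Y1=0, Y2=1 are {M1 stuck-at-1, M1 inverted output, M2 stuck-at-0, M2 inverted output}.
Test 2 (in0=0, in1=0, in2=0): fault-free M1=1, M2=1, M3=1, M4=1, M5=1 → Y1=1, Y2=1; observed Y1=1, Y2=1. Eliminates M2 stuck-at-0, M2 inverted output.
Test 3 (in0=1, in1=0, in2=0): fault-free M1=1, M2=0, M3=1, M4=1, M5=0 → Y1=0, Y2=0; observed Y1=0, Y2=0. Eliminates M1 inverted output.
Only M1 stuck-at-1 is consistent with every test.

M1 stuck-at-1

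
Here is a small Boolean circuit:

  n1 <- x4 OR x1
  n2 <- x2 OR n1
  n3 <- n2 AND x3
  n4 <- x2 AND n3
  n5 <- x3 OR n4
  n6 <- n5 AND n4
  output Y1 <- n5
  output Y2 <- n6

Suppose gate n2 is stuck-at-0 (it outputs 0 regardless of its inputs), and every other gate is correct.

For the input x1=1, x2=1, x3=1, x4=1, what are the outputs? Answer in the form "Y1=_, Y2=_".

Y1=1, Y2=0

Propagate with n2 forced: n1=1, n2=0 [stuck-at-0], n3=0, n4=0, n5=1, n6=0.
So the outputs are Y1=1, Y2=0. (Without the fault they would be Y1=1, Y2=1.)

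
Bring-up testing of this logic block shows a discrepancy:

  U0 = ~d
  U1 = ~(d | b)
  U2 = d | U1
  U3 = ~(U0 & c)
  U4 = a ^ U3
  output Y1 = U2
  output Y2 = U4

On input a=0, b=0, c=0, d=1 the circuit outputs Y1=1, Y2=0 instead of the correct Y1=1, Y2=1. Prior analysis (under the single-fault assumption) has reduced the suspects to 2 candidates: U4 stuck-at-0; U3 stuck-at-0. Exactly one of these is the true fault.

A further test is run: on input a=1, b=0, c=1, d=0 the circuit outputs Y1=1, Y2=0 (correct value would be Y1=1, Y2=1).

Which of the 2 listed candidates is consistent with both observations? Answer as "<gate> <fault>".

Evaluate each candidate on input a=1, b=0, c=1, d=0:
  U4 stuck-at-0: U0=1, U1=1, U2=1, U3=0, U4=0 [stuck-at-0] → Y1=1, Y2=0 — matches
  U3 stuck-at-0: U0=1, U1=1, U2=1, U3=0 [stuck-at-0], U4=1 → Y1=1, Y2=1 — eliminated
Only U4 stuck-at-0 reproduces the observed Y1=1, Y2=0.

U4 stuck-at-0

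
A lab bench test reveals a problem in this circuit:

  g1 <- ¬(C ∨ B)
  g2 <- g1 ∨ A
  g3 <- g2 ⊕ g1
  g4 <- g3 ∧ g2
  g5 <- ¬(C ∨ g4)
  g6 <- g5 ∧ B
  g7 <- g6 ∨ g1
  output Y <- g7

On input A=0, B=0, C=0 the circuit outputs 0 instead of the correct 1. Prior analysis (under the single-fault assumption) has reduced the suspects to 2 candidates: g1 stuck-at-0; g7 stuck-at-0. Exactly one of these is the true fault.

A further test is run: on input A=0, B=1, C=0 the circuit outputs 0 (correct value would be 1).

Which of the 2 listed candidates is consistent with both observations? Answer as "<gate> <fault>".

g7 stuck-at-0

Evaluate each candidate on input A=0, B=1, C=0:
  g1 stuck-at-0: g1=0 [stuck-at-0], g2=0, g3=0, g4=0, g5=1, g6=1, g7=1 → 1 — eliminated
  g7 stuck-at-0: g1=0, g2=0, g3=0, g4=0, g5=1, g6=1, g7=0 [stuck-at-0] → 0 — matches
Only g7 stuck-at-0 reproduces the observed 0.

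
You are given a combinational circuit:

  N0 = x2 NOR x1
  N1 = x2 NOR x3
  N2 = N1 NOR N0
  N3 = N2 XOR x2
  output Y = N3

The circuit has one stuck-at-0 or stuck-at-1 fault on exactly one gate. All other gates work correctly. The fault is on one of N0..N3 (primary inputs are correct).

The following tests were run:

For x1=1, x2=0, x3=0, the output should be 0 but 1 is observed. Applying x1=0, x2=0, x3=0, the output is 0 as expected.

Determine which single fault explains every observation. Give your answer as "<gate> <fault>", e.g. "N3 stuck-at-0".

N1 stuck-at-0

Fault-free values for test 1 (x1=1, x2=0, x3=0): N0=0, N1=1, N2=0, N3=0, giving Y=0. Observed 1.
Test 1: faults giving observed 1 are {N1 stuck-at-0, N2 stuck-at-1, N3 stuck-at-1}.
Test 2 (x1=0, x2=0, x3=0): fault-free N0=1, N1=1, N2=0, N3=0 → 0; observed 0. Eliminates N2 stuck-at-1, N3 stuck-at-1.
Only N1 stuck-at-0 is consistent with every test.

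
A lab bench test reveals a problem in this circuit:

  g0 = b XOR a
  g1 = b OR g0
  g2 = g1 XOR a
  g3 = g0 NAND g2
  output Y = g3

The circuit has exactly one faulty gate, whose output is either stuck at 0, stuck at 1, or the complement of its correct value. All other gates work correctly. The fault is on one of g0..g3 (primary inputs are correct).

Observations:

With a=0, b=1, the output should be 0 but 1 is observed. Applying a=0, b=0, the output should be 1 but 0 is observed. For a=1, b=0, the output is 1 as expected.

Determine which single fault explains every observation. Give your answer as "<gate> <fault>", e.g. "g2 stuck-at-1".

Fault-free values for test 1 (a=0, b=1): g0=1, g1=1, g2=1, g3=0, giving Y=0. Observed 1.
Test 1: faults giving observed 1 are {g0 stuck-at-0, g0 inverted output, g1 stuck-at-0, g1 inverted output, g2 stuck-at-0, g2 inverted output, g3 stuck-at-1, g3 inverted output}.
Test 2 (a=0, b=0): fault-free g0=0, g1=0, g2=0, g3=1 → 1; observed 0. Eliminates g0 stuck-at-0, g1 stuck-at-0, g1 inverted output, g2 stuck-at-0, g2 inverted output, g3 stuck-at-1.
Test 3 (a=1, b=0): fault-free g0=1, g1=1, g2=0, g3=1 → 1; observed 1. Eliminates g3 inverted output.
Only g0 inverted output is consistent with every test.

g0 inverted output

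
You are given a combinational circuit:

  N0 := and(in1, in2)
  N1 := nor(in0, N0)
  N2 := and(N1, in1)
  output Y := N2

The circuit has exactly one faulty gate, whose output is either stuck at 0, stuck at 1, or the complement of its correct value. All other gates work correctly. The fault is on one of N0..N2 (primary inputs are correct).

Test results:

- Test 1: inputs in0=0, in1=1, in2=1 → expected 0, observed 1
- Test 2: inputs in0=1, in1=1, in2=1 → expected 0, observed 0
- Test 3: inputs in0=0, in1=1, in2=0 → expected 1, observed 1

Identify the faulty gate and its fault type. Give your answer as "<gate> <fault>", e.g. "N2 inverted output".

Fault-free values for test 1 (in0=0, in1=1, in2=1): N0=1, N1=0, N2=0, giving Y=0. Observed 1.
Test 1: faults giving observed 1 are {N0 stuck-at-0, N0 inverted output, N1 stuck-at-1, N1 inverted output, N2 stuck-at-1, N2 inverted output}.
Test 2 (in0=1, in1=1, in2=1): fault-free N0=1, N1=0, N2=0 → 0; observed 0. Eliminates N1 stuck-at-1, N1 inverted output, N2 stuck-at-1, N2 inverted output.
Test 3 (in0=0, in1=1, in2=0): fault-free N0=0, N1=1, N2=1 → 1; observed 1. Eliminates N0 inverted output.
Only N0 stuck-at-0 is consistent with every test.

N0 stuck-at-0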